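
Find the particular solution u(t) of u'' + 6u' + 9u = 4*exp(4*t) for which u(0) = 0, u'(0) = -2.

Characteristic equation r² + 6r + 9 = 0 has discriminant (6)² - 4·(9) = 0, so r = -3 is a repeated root.
Hence u_h = (C1 + C2*t)*exp(-3*t).
Try u_p = A*exp(4*t). Substituting into the equation and dividing by exp(4*t) gives A = 4/49, so u_p = 4*exp(4*t)/49.
General solution: u = 4*exp(4*t)/49 + C1*exp(-3*t) + C2*t*exp(-3*t).
Apply the initial conditions: u(0) = 4/49 + C1 = 0 and u'(0) = 16/49 + C2 - 3*C1 = -2. Solving gives C1 = -4/49, C2 = -18/7.

u = -4*exp(-3*t)/49 + 4*exp(4*t)/49 - 18*t*exp(-3*t)/7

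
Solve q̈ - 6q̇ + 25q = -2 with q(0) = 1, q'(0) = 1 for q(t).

q = -2/25 - 14*exp(3*t)*sin(4*t)/25 + 27*cos(4*t)*exp(3*t)/25

Characteristic equation r² - 6r + 25 = 0 has discriminant (-6)² - 4·(25) = -64 < 0, so r = 3 ± 4i.
Hence q_h = C1*cos(4*t)*exp(3*t) + C2*exp(3*t)*sin(4*t).
For the particular solution try q_p = A0. Substituting and matching coefficients of each power of t gives A0 = -2/25, so q_p = -2/25.
General solution: q = -2/25 + C1*cos(4*t)*exp(3*t) + C2*exp(3*t)*sin(4*t).
Apply the initial conditions: q(0) = -2/25 + C1 = 1 and q'(0) = 3*C1 + 4*C2 = 1. Solving gives C1 = 27/25, C2 = -14/25.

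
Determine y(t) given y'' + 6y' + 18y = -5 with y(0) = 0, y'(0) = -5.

y = -5/18 - 25*exp(-3*t)*sin(3*t)/18 + 5*cos(3*t)*exp(-3*t)/18

Characteristic equation r² + 6r + 18 = 0 has discriminant (6)² - 4·(18) = -36 < 0, so r = -3 ± 3i.
Hence y_h = C1*cos(3*t)*exp(-3*t) + C2*exp(-3*t)*sin(3*t).
For the particular solution try y_p = A0. Substituting and matching coefficients of each power of t gives A0 = -5/18, so y_p = -5/18.
General solution: y = -5/18 + C1*cos(3*t)*exp(-3*t) + C2*exp(-3*t)*sin(3*t).
Apply the initial conditions: y(0) = -5/18 + C1 = 0 and y'(0) = -3*C1 + 3*C2 = -5. Solving gives C1 = 5/18, C2 = -25/18.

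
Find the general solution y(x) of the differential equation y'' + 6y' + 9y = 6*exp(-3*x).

Characteristic equation r² + 6r + 9 = 0 has discriminant (6)² - 4·(9) = 0, so r = -3 is a repeated root.
Hence y_h = (C1 + C2*x)*exp(-3*x).
Since exp(-3*x) solves the homogeneous equation (r = -3 is a root of multiplicity 2), multiply the trial by x^2. Try y_p = A*x^2*exp(-3*x). Substituting into the equation and dividing by exp(-3*x) gives A = 3, so y_p = 3*x^2*exp(-3*x).

y = C1*exp(-3*x) + 3*x**2*exp(-3*x) + C2*x*exp(-3*x)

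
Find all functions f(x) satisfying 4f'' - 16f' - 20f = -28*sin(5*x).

Divide through by 4: f'' - 4f' - 5f = -7*sin(5*x).
Characteristic equation r² - 4r - 5 = 0 factors as (r - 5)(r + 1) = 0, so r = 5, -1.
Hence f_h = C1*exp(5*x) + C2*exp(-x).
Try f_p = A*cos(5*x) + B*sin(5*x). Substituting and equating the coefficients of cos(5x) and sin(5x) gives A = -7/65, B = 21/130, so f_p = -7*cos(5*x)/65 + 21*sin(5*x)/130.

f = -7*cos(5*x)/65 + 21*sin(5*x)/130 + C1*exp(5*x) + C2*exp(-x)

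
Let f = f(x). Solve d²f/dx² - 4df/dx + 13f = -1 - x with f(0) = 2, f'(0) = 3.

Characteristic equation r² - 4r + 13 = 0 has discriminant (-4)² - 4·(13) = -36 < 0, so r = 2 ± 3i.
Hence f_h = C1*cos(3*x)*exp(2*x) + C2*exp(2*x)*sin(3*x).
For the particular solution try f_p = A0 + A1*x. Substituting and matching coefficients of each power of x gives A0 = -17/169, A1 = -1/13, so f_p = -17/169 - x/13.
General solution: f = -17/169 - x/13 + C1*cos(3*x)*exp(2*x) + C2*exp(2*x)*sin(3*x).
Apply the initial conditions: f(0) = -17/169 + C1 = 2 and f'(0) = -1/13 + 2*C1 + 3*C2 = 3. Solving gives C1 = 355/169, C2 = -190/507.

f = -17/169 - x/13 - 190*exp(2*x)*sin(3*x)/507 + 355*cos(3*x)*exp(2*x)/169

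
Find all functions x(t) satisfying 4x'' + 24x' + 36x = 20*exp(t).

Divide through by 4: x'' + 6x' + 9x = 5*exp(t).
Characteristic equation r² + 6r + 9 = 0 has discriminant (6)² - 4·(9) = 0, so r = -3 is a repeated root.
Hence x_h = (C1 + C2*t)*exp(-3*t).
Try x_p = A*exp(t). Substituting into the equation and dividing by exp(t) gives A = 5/16, so x_p = 5*exp(t)/16.

x = 5*exp(t)/16 + C1*exp(-3*t) + C2*t*exp(-3*t)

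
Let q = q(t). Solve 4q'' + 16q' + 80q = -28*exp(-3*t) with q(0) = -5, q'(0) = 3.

q = -7*exp(-3*t)/17 - 78*cos(4*t)*exp(-2*t)/17 - 63*exp(-2*t)*sin(4*t)/34

Divide through by 4: q'' + 4q' + 20q = -7*exp(-3*t).
Characteristic equation r² + 4r + 20 = 0 has discriminant (4)² - 4·(20) = -64 < 0, so r = -2 ± 4i.
Hence q_h = C1*cos(4*t)*exp(-2*t) + C2*exp(-2*t)*sin(4*t).
Try q_p = A*exp(-3*t). Substituting into the equation and dividing by exp(-3*t) gives A = -7/17, so q_p = -7*exp(-3*t)/17.
General solution: q = -7*exp(-3*t)/17 + C1*cos(4*t)*exp(-2*t) + C2*exp(-2*t)*sin(4*t).
Apply the initial conditions: q(0) = -7/17 + C1 = -5 and q'(0) = 21/17 - 2*C1 + 4*C2 = 3. Solving gives C1 = -78/17, C2 = -63/34.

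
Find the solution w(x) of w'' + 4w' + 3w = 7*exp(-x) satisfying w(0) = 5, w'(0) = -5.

w = 7*exp(-3*x)/4 + 13*exp(-x)/4 + 7*x*exp(-x)/2

Characteristic equation r² + 4r + 3 = 0 factors as (r + 1)(r + 3) = 0, so r = -1, -3.
Hence w_h = C1*exp(-x) + C2*exp(-3*x).
Since exp(-x) solves the homogeneous equation (r = -1 is a root of multiplicity 1), multiply the trial by x. Try w_p = A*x*exp(-x). Substituting into the equation and dividing by exp(-x) gives A = 7/2, so w_p = 7*x*exp(-x)/2.
General solution: w = C1*exp(-x) + C2*exp(-3*x) + 7*x*exp(-x)/2.
Apply the initial conditions: w(0) = C1 + C2 = 5 and w'(0) = 7/2 - C1 - 3*C2 = -5. Solving gives C1 = 13/4, C2 = 7/4.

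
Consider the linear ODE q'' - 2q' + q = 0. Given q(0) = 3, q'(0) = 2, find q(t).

q = 3*exp(t) - t*exp(t)

Characteristic equation r² - 2r + 1 = 0 has discriminant (-2)² - 4·(1) = 0, so r = 1 is a repeated root.
Hence q_h = (C1 + C2*t)*exp(t).
Apply the initial conditions: q(0) = C1 = 3 and q'(0) = C1 + C2 = 2. Solving gives C1 = 3, C2 = -1.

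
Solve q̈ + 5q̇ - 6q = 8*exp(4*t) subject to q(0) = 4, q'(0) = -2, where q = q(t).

q = 4*exp(4*t)/15 + 34*exp(-6*t)/35 + 58*exp(t)/21

Characteristic equation r² + 5r - 6 = 0 factors as (r + 6)(r - 1) = 0, so r = -6, 1.
Hence q_h = C1*exp(-6*t) + C2*exp(t).
Try q_p = A*exp(4*t). Substituting into the equation and dividing by exp(4*t) gives A = 4/15, so q_p = 4*exp(4*t)/15.
General solution: q = 4*exp(4*t)/15 + C1*exp(-6*t) + C2*exp(t).
Apply the initial conditions: q(0) = 4/15 + C1 + C2 = 4 and q'(0) = 16/15 + C2 - 6*C1 = -2. Solving gives C1 = 34/35, C2 = 58/21.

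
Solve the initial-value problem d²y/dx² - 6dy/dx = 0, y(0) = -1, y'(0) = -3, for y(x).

y = -1/2 - exp(6*x)/2

Characteristic equation r² - 6r = 0 factors as (r - 6)r = 0, so r = 6, 0.
Hence y_h = C1*exp(6*x) + C2.
Apply the initial conditions: y(0) = C1 + C2 = -1 and y'(0) = 6*C1 = -3. Solving gives C1 = -1/2, C2 = -1/2.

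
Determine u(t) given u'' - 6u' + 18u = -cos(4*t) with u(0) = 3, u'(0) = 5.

Characteristic equation r² - 6r + 18 = 0 has discriminant (-6)² - 4·(18) = -36 < 0, so r = 3 ± 3i.
Hence u_h = C1*cos(3*t)*exp(3*t) + C2*exp(3*t)*sin(3*t).
Try u_p = A*cos(4*t) + B*sin(4*t). Substituting and equating the coefficients of cos(4t) and sin(4t) gives A = -1/290, B = 6/145, so u_p = -cos(4*t)/290 + 6*sin(4*t)/145.
General solution: u = -cos(4*t)/290 + 6*sin(4*t)/145 + C1*cos(3*t)*exp(3*t) + C2*exp(3*t)*sin(3*t).
Apply the initial conditions: u(0) = -1/290 + C1 = 3 and u'(0) = 24/145 + 3*C1 + 3*C2 = 5. Solving gives C1 = 871/290, C2 = -1211/870.

u = -cos(4*t)/290 + 6*sin(4*t)/145 - 1211*exp(3*t)*sin(3*t)/870 + 871*cos(3*t)*exp(3*t)/290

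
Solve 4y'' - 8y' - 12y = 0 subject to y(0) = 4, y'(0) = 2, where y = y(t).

y = 3*exp(3*t)/2 + 5*exp(-t)/2

Divide through by 4: y'' - 2y' - 3y = 0.
Characteristic equation r² - 2r - 3 = 0 factors as (r + 1)(r - 3) = 0, so r = -1, 3.
Hence y_h = C1*exp(-t) + C2*exp(3*t).
Apply the initial conditions: y(0) = C1 + C2 = 4 and y'(0) = -C1 + 3*C2 = 2. Solving gives C1 = 5/2, C2 = 3/2.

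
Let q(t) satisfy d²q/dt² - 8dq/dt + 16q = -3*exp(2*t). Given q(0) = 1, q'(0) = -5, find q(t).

q = -3*exp(2*t)/4 + 7*exp(4*t)/4 - 21*t*exp(4*t)/2

Characteristic equation r² - 8r + 16 = 0 has discriminant (-8)² - 4·(16) = 0, so r = 4 is a repeated root.
Hence q_h = (C1 + C2*t)*exp(4*t).
Try q_p = A*exp(2*t). Substituting into the equation and dividing by exp(2*t) gives A = -3/4, so q_p = -3*exp(2*t)/4.
General solution: q = -3*exp(2*t)/4 + C1*exp(4*t) + C2*t*exp(4*t).
Apply the initial conditions: q(0) = -3/4 + C1 = 1 and q'(0) = -3/2 + C2 + 4*C1 = -5. Solving gives C1 = 7/4, C2 = -21/2.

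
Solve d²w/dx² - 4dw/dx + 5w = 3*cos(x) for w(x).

Characteristic equation r² - 4r + 5 = 0 has discriminant (-4)² - 4·(5) = -4 < 0, so r = 2 ± i.
Hence w_h = C1*cos(x)*exp(2*x) + C2*exp(2*x)*sin(x).
Try w_p = A*cos(x) + B*sin(x). Substituting and equating the coefficients of cos(x) and sin(x) gives A = 3/8, B = -3/8, so w_p = -3*sin(x)/8 + 3*cos(x)/8.

w = -3*sin(x)/8 + 3*cos(x)/8 + C1*cos(x)*exp(2*x) + C2*exp(2*x)*sin(x)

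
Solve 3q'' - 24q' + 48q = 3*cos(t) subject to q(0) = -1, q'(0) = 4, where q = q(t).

q = -304*exp(4*t)/289 - 8*sin(t)/289 + 15*cos(t)/289 + 140*t*exp(4*t)/17

Divide through by 3: q'' - 8q' + 16q = cos(t).
Characteristic equation r² - 8r + 16 = 0 has discriminant (-8)² - 4·(16) = 0, so r = 4 is a repeated root.
Hence q_h = (C1 + C2*t)*exp(4*t).
Try q_p = A*cos(t) + B*sin(t). Substituting and equating the coefficients of cos(t) and sin(t) gives A = 15/289, B = -8/289, so q_p = -8*sin(t)/289 + 15*cos(t)/289.
General solution: q = -8*sin(t)/289 + 15*cos(t)/289 + C1*exp(4*t) + C2*t*exp(4*t).
Apply the initial conditions: q(0) = 15/289 + C1 = -1 and q'(0) = -8/289 + C2 + 4*C1 = 4. Solving gives C1 = -304/289, C2 = 140/17.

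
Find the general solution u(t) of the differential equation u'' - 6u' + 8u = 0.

u = C1*exp(2*t) + C2*exp(4*t)

Characteristic equation r² - 6r + 8 = 0 factors as (r - 2)(r - 4) = 0, so r = 2, 4.
Hence u_h = C1*exp(2*t) + C2*exp(4*t).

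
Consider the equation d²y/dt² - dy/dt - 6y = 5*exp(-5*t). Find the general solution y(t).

y = 5*exp(-5*t)/24 + C1*exp(-2*t) + C2*exp(3*t)

Characteristic equation r² - r - 6 = 0 factors as (r + 2)(r - 3) = 0, so r = -2, 3.
Hence y_h = C1*exp(-2*t) + C2*exp(3*t).
Try y_p = A*exp(-5*t). Substituting into the equation and dividing by exp(-5*t) gives A = 5/24, so y_p = 5*exp(-5*t)/24.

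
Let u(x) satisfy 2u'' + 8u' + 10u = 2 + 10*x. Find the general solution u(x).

Divide through by 2: u'' + 4u' + 5u = 1 + 5*x.
Characteristic equation r² + 4r + 5 = 0 has discriminant (4)² - 4·(5) = -4 < 0, so r = -2 ± i.
Hence u_h = C1*cos(x)*exp(-2*x) + C2*exp(-2*x)*sin(x).
For the particular solution try u_p = A0 + A1*x. Substituting and matching coefficients of each power of x gives A0 = -3/5, A1 = 1, so u_p = -3/5 + x.

u = -3/5 + x + C1*cos(x)*exp(-2*x) + C2*exp(-2*x)*sin(x)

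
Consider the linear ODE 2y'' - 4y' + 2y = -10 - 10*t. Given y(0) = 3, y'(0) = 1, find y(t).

Divide through by 2: y'' - 2y' + y = -5 - 5*t.
Characteristic equation r² - 2r + 1 = 0 has discriminant (-2)² - 4·(1) = 0, so r = 1 is a repeated root.
Hence y_h = (C1 + C2*t)*exp(t).
For the particular solution try y_p = A0 + A1*t. Substituting and matching coefficients of each power of t gives A0 = -15, A1 = -5, so y_p = -15 - 5*t.
General solution: y = -15 - 5*t + C1*exp(t) + C2*t*exp(t).
Apply the initial conditions: y(0) = -15 + C1 = 3 and y'(0) = -5 + C1 + C2 = 1. Solving gives C1 = 18, C2 = -12.

y = -15 - 5*t + 18*exp(t) - 12*t*exp(t)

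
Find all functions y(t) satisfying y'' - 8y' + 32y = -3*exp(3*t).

y = -3*exp(3*t)/17 + C1*cos(4*t)*exp(4*t) + C2*exp(4*t)*sin(4*t)

Characteristic equation r² - 8r + 32 = 0 has discriminant (-8)² - 4·(32) = -64 < 0, so r = 4 ± 4i.
Hence y_h = C1*cos(4*t)*exp(4*t) + C2*exp(4*t)*sin(4*t).
Try y_p = A*exp(3*t). Substituting into the equation and dividing by exp(3*t) gives A = -3/17, so y_p = -3*exp(3*t)/17.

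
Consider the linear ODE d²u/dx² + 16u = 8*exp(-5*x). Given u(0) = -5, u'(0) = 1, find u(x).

u = -213*cos(4*x)/41 + 8*exp(-5*x)/41 + 81*sin(4*x)/164

Characteristic equation r² + 16 = 0 has discriminant (0)² - 4·(16) = -64 < 0, so r = ± 4i.
Hence u_h = C1*cos(4*x) + C2*sin(4*x).
Try u_p = A*exp(-5*x). Substituting into the equation and dividing by exp(-5*x) gives A = 8/41, so u_p = 8*exp(-5*x)/41.
General solution: u = 8*exp(-5*x)/41 + C1*cos(4*x) + C2*sin(4*x).
Apply the initial conditions: u(0) = 8/41 + C1 = -5 and u'(0) = -40/41 + 4*C2 = 1. Solving gives C1 = -213/41, C2 = 81/164.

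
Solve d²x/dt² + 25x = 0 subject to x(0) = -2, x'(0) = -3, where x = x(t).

x = -2*cos(5*t) - 3*sin(5*t)/5

Characteristic equation r² + 25 = 0 has discriminant (0)² - 4·(25) = -100 < 0, so r = ± 5i.
Hence x_h = C1*cos(5*t) + C2*sin(5*t).
Apply the initial conditions: x(0) = C1 = -2 and x'(0) = 5*C2 = -3. Solving gives C1 = -2, C2 = -3/5.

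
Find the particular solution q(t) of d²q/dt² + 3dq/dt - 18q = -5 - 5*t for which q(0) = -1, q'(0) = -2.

Characteristic equation r² + 3r - 18 = 0 factors as (r + 6)(r - 3) = 0, so r = -6, 3.
Hence q_h = C1*exp(-6*t) + C2*exp(3*t).
For the particular solution try q_p = A0 + A1*t. Substituting and matching coefficients of each power of t gives A0 = 35/108, A1 = 5/18, so q_p = 35/108 + 5*t/18.
General solution: q = 35/108 + 5*t/18 + C1*exp(-6*t) + C2*exp(3*t).
Apply the initial conditions: q(0) = 35/108 + C1 + C2 = -1 and q'(0) = 5/18 - 6*C1 + 3*C2 = -2. Solving gives C1 = -61/324, C2 = -92/81.

q = 35/108 - 92*exp(3*t)/81 - 61*exp(-6*t)/324 + 5*t/18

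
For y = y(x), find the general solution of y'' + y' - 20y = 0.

Characteristic equation r² + r - 20 = 0 factors as (r - 4)(r + 5) = 0, so r = 4, -5.
Hence y_h = C1*exp(4*x) + C2*exp(-5*x).

y = C1*exp(4*x) + C2*exp(-5*x)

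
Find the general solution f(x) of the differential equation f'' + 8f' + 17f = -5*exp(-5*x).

Characteristic equation r² + 8r + 17 = 0 has discriminant (8)² - 4·(17) = -4 < 0, so r = -4 ± i.
Hence f_h = C1*cos(x)*exp(-4*x) + C2*exp(-4*x)*sin(x).
Try f_p = A*exp(-5*x). Substituting into the equation and dividing by exp(-5*x) gives A = -5/2, so f_p = -5*exp(-5*x)/2.

f = -5*exp(-5*x)/2 + C1*cos(x)*exp(-4*x) + C2*exp(-4*x)*sin(x)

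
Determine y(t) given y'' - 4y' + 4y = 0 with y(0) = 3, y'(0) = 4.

y = 3*exp(2*t) - 2*t*exp(2*t)

Characteristic equation r² - 4r + 4 = 0 has discriminant (-4)² - 4·(4) = 0, so r = 2 is a repeated root.
Hence y_h = (C1 + C2*t)*exp(2*t).
Apply the initial conditions: y(0) = C1 = 3 and y'(0) = C2 + 2*C1 = 4. Solving gives C1 = 3, C2 = -2.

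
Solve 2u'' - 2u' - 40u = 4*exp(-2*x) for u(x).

u = -exp(-2*x)/7 + C1*exp(5*x) + C2*exp(-4*x)

Divide through by 2: u'' - u' - 20u = 2*exp(-2*x).
Characteristic equation r² - r - 20 = 0 factors as (r - 5)(r + 4) = 0, so r = 5, -4.
Hence u_h = C1*exp(5*x) + C2*exp(-4*x).
Try u_p = A*exp(-2*x). Substituting into the equation and dividing by exp(-2*x) gives A = -1/7, so u_p = -exp(-2*x)/7.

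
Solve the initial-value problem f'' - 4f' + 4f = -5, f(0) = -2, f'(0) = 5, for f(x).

f = -5/4 - 3*exp(2*x)/4 + 13*x*exp(2*x)/2

Characteristic equation r² - 4r + 4 = 0 has discriminant (-4)² - 4·(4) = 0, so r = 2 is a repeated root.
Hence f_h = (C1 + C2*x)*exp(2*x).
For the particular solution try f_p = A0. Substituting and matching coefficients of each power of x gives A0 = -5/4, so f_p = -5/4.
General solution: f = -5/4 + C1*exp(2*x) + C2*x*exp(2*x).
Apply the initial conditions: f(0) = -5/4 + C1 = -2 and f'(0) = C2 + 2*C1 = 5. Solving gives C1 = -3/4, C2 = 13/2.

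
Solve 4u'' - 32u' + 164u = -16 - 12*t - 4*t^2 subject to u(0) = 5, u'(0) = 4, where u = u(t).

Divide through by 4: u'' - 8u' + 41u = -4 - t^2 - 3*t.
Characteristic equation r² - 8r + 41 = 0 has discriminant (-8)² - 4·(41) = -100 < 0, so r = 4 ± 5i.
Hence u_h = C1*cos(5*t)*exp(4*t) + C2*exp(4*t)*sin(5*t).
For the particular solution try u_p = A0 + A1*t + A2*t^2. Substituting and matching coefficients of each power of t gives A0 = -7754/68921, A1 = -139/1681, A2 = -1/41, so u_p = -7754/68921 - 139*t/1681 - t^2/41.
General solution: u = -7754/68921 - 139*t/1681 - t^2/41 + C1*cos(5*t)*exp(4*t) + C2*exp(4*t)*sin(5*t).
Apply the initial conditions: u(0) = -7754/68921 + C1 = 5 and u'(0) = -139/1681 + 4*C1 + 5*C2 = 4. Solving gives C1 = 352359/68921, C2 = -1128053/344605.

u = -7754/68921 - 139*t/1681 - t**2/41 - 1128053*exp(4*t)*sin(5*t)/344605 + 352359*cos(5*t)*exp(4*t)/68921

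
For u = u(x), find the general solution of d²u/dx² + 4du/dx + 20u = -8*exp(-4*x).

Characteristic equation r² + 4r + 20 = 0 has discriminant (4)² - 4·(20) = -64 < 0, so r = -2 ± 4i.
Hence u_h = C1*cos(4*x)*exp(-2*x) + C2*exp(-2*x)*sin(4*x).
Try u_p = A*exp(-4*x). Substituting into the equation and dividing by exp(-4*x) gives A = -2/5, so u_p = -2*exp(-4*x)/5.

u = -2*exp(-4*x)/5 + C1*cos(4*x)*exp(-2*x) + C2*exp(-2*x)*sin(4*x)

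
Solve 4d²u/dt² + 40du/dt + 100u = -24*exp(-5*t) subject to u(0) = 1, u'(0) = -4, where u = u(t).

u = t*exp(-5*t) - 3*t**2*exp(-5*t) + exp(-5*t)

Divide through by 4: u'' + 10u' + 25u = -6*exp(-5*t).
Characteristic equation r² + 10r + 25 = 0 has discriminant (10)² - 4·(25) = 0, so r = -5 is a repeated root.
Hence u_h = (C1 + C2*t)*exp(-5*t).
Since exp(-5*t) solves the homogeneous equation (r = -5 is a root of multiplicity 2), multiply the trial by t^2. Try u_p = A*t^2*exp(-5*t). Substituting into the equation and dividing by exp(-5*t) gives A = -3, so u_p = -3*t^2*exp(-5*t).
General solution: u = C1*exp(-5*t) - 3*t^2*exp(-5*t) + C2*t*exp(-5*t).
Apply the initial conditions: u(0) = C1 = 1 and u'(0) = C2 - 5*C1 = -4. Solving gives C1 = 1, C2 = 1.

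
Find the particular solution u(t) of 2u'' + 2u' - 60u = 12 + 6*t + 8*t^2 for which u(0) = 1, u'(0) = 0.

u = -2869/13500 - 49*t/450 - 2*t**2/15 + 643*exp(-6*t)/1188 + 923*exp(5*t)/1375

Divide through by 2: u'' + u' - 30u = 6 + 3*t + 4*t^2.
Characteristic equation r² + r - 30 = 0 factors as (r + 6)(r - 5) = 0, so r = -6, 5.
Hence u_h = C1*exp(-6*t) + C2*exp(5*t).
For the particular solution try u_p = A0 + A1*t + A2*t^2. Substituting and matching coefficients of each power of t gives A0 = -2869/13500, A1 = -49/450, A2 = -2/15, so u_p = -2869/13500 - 49*t/450 - 2*t^2/15.
General solution: u = -2869/13500 - 49*t/450 - 2*t^2/15 + C1*exp(-6*t) + C2*exp(5*t).
Apply the initial conditions: u(0) = -2869/13500 + C1 + C2 = 1 and u'(0) = -49/450 - 6*C1 + 5*C2 = 0. Solving gives C1 = 643/1188, C2 = 923/1375.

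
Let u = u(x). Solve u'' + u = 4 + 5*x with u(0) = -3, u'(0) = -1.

u = 4 - 7*cos(x) - 6*sin(x) + 5*x

Characteristic equation r² + 1 = 0 has discriminant (0)² - 4·(1) = -4 < 0, so r = ± i.
Hence u_h = C1*cos(x) + C2*sin(x).
For the particular solution try u_p = A0 + A1*x. Substituting and matching coefficients of each power of x gives A0 = 4, A1 = 5, so u_p = 4 + 5*x.
General solution: u = 4 + 5*x + C1*cos(x) + C2*sin(x).
Apply the initial conditions: u(0) = 4 + C1 = -3 and u'(0) = 5 + C2 = -1. Solving gives C1 = -7, C2 = -6.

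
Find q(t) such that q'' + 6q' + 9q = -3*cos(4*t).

q = -72*sin(4*t)/625 + 21*cos(4*t)/625 + C1*exp(-3*t) + C2*t*exp(-3*t)

Characteristic equation r² + 6r + 9 = 0 has discriminant (6)² - 4·(9) = 0, so r = -3 is a repeated root.
Hence q_h = (C1 + C2*t)*exp(-3*t).
Try q_p = A*cos(4*t) + B*sin(4*t). Substituting and equating the coefficients of cos(4t) and sin(4t) gives A = 21/625, B = -72/625, so q_p = -72*sin(4*t)/625 + 21*cos(4*t)/625.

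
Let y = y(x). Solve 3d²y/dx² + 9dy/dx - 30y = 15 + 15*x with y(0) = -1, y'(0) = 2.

y = -13/20 - 16*exp(-5*x)/35 - x/2 + 3*exp(2*x)/28

Divide through by 3: y'' + 3y' - 10y = 5 + 5*x.
Characteristic equation r² + 3r - 10 = 0 factors as (r + 5)(r - 2) = 0, so r = -5, 2.
Hence y_h = C1*exp(-5*x) + C2*exp(2*x).
For the particular solution try y_p = A0 + A1*x. Substituting and matching coefficients of each power of x gives A0 = -13/20, A1 = -1/2, so y_p = -13/20 - x/2.
General solution: y = -13/20 - x/2 + C1*exp(-5*x) + C2*exp(2*x).
Apply the initial conditions: y(0) = -13/20 + C1 + C2 = -1 and y'(0) = -1/2 - 5*C1 + 2*C2 = 2. Solving gives C1 = -16/35, C2 = 3/28.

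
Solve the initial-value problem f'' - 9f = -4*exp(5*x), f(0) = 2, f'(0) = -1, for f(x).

Characteristic equation r² - 9 = 0 factors as (r + 3)(r - 3) = 0, so r = -3, 3.
Hence f_h = C1*exp(-3*x) + C2*exp(3*x).
Try f_p = A*exp(5*x). Substituting into the equation and dividing by exp(5*x) gives A = -1/4, so f_p = -exp(5*x)/4.
General solution: f = -exp(5*x)/4 + C1*exp(-3*x) + C2*exp(3*x).
Apply the initial conditions: f(0) = -1/4 + C1 + C2 = 2 and f'(0) = -5/4 - 3*C1 + 3*C2 = -1. Solving gives C1 = 13/12, C2 = 7/6.

f = -exp(5*x)/4 + 7*exp(3*x)/6 + 13*exp(-3*x)/12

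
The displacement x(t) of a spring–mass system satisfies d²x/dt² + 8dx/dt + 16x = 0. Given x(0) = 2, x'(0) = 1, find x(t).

Characteristic equation r² + 8r + 16 = 0 has discriminant (8)² - 4·(16) = 0, so r = -4 is a repeated root.
Hence x_h = (C1 + C2*t)*exp(-4*t).
Apply the initial conditions: x(0) = C1 = 2 and x'(0) = C2 - 4*C1 = 1. Solving gives C1 = 2, C2 = 9.

x = 2*exp(-4*t) + 9*t*exp(-4*t)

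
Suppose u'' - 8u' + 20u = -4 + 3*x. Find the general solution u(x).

Characteristic equation r² - 8r + 20 = 0 has discriminant (-8)² - 4·(20) = -16 < 0, so r = 4 ± 2i.
Hence u_h = C1*cos(2*x)*exp(4*x) + C2*exp(4*x)*sin(2*x).
For the particular solution try u_p = A0 + A1*x. Substituting and matching coefficients of each power of x gives A0 = -7/50, A1 = 3/20, so u_p = -7/50 + 3*x/20.

u = -7/50 + 3*x/20 + C1*cos(2*x)*exp(4*x) + C2*exp(4*x)*sin(2*x)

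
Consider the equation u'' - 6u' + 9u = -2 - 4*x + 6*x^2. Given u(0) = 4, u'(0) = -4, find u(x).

u = -2/27 + 2*x**2/3 + 4*x/9 + 110*exp(3*x)/27 - 50*x*exp(3*x)/3

Characteristic equation r² - 6r + 9 = 0 has discriminant (-6)² - 4·(9) = 0, so r = 3 is a repeated root.
Hence u_h = (C1 + C2*x)*exp(3*x).
For the particular solution try u_p = A0 + A1*x + A2*x^2. Substituting and matching coefficients of each power of x gives A0 = -2/27, A1 = 4/9, A2 = 2/3, so u_p = -2/27 + 2*x^2/3 + 4*x/9.
General solution: u = -2/27 + 2*x^2/3 + 4*x/9 + C1*exp(3*x) + C2*x*exp(3*x).
Apply the initial conditions: u(0) = -2/27 + C1 = 4 and u'(0) = 4/9 + C2 + 3*C1 = -4. Solving gives C1 = 110/27, C2 = -50/3.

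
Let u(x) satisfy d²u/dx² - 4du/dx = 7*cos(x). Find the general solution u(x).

u = C2 - 28*sin(x)/17 - 7*cos(x)/17 + C1*exp(4*x)

Characteristic equation r² - 4r = 0 factors as (r - 4)r = 0, so r = 4, 0.
Hence u_h = C1*exp(4*x) + C2.
Try u_p = A*cos(x) + B*sin(x). Substituting and equating the coefficients of cos(x) and sin(x) gives A = -7/17, B = -28/17, so u_p = -28*sin(x)/17 - 7*cos(x)/17.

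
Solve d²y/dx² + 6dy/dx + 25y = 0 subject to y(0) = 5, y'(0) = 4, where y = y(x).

y = 5*cos(4*x)*exp(-3*x) + 19*exp(-3*x)*sin(4*x)/4

Characteristic equation r² + 6r + 25 = 0 has discriminant (6)² - 4·(25) = -64 < 0, so r = -3 ± 4i.
Hence y_h = C1*cos(4*x)*exp(-3*x) + C2*exp(-3*x)*sin(4*x).
Apply the initial conditions: y(0) = C1 = 5 and y'(0) = -3*C1 + 4*C2 = 4. Solving gives C1 = 5, C2 = 19/4.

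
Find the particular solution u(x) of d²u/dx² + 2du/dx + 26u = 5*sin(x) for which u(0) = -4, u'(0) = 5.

u = -10*cos(x)/629 + 125*sin(x)/629 - 2506*cos(5*x)*exp(-x)/629 + 514*exp(-x)*sin(5*x)/3145

Characteristic equation r² + 2r + 26 = 0 has discriminant (2)² - 4·(26) = -100 < 0, so r = -1 ± 5i.
Hence u_h = C1*cos(5*x)*exp(-x) + C2*exp(-x)*sin(5*x).
Try u_p = A*cos(x) + B*sin(x). Substituting and equating the coefficients of cos(x) and sin(x) gives A = -10/629, B = 125/629, so u_p = -10*cos(x)/629 + 125*sin(x)/629.
General solution: u = -10*cos(x)/629 + 125*sin(x)/629 + C1*cos(5*x)*exp(-x) + C2*exp(-x)*sin(5*x).
Apply the initial conditions: u(0) = -10/629 + C1 = -4 and u'(0) = 125/629 - C1 + 5*C2 = 5. Solving gives C1 = -2506/629, C2 = 514/3145.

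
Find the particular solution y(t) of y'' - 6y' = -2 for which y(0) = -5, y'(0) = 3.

Characteristic equation r² - 6r = 0 factors as (r - 6)r = 0, so r = 6, 0.
Hence y_h = C1*exp(6*t) + C2.
Since 1 solves the homogeneous equation (r = 0 is a root of multiplicity 1), multiply the trial by t. Try y_p = A*t. Substituting into the equation and dividing by 1 gives A = 1/3, so y_p = t/3.
General solution: y = C2 + t/3 + C1*exp(6*t).
Apply the initial conditions: y(0) = C1 + C2 = -5 and y'(0) = 1/3 + 6*C1 = 3. Solving gives C1 = 4/9, C2 = -49/9.

y = -49/9 + t/3 + 4*exp(6*t)/9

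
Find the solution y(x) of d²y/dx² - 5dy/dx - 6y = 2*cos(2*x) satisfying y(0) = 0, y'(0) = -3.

Characteristic equation r² - 5r - 6 = 0 factors as (r - 6)(r + 1) = 0, so r = 6, -1.
Hence y_h = C1*exp(6*x) + C2*exp(-x).
Try y_p = A*cos(2*x) + B*sin(2*x). Substituting and equating the coefficients of cos(2x) and sin(2x) gives A = -1/10, B = -1/10, so y_p = -cos(2*x)/10 - sin(2*x)/10.
General solution: y = -cos(2*x)/10 - sin(2*x)/10 + C1*exp(6*x) + C2*exp(-x).
Apply the initial conditions: y(0) = -1/10 + C1 + C2 = 0 and y'(0) = -1/5 - C2 + 6*C1 = -3. Solving gives C1 = -27/70, C2 = 17/35.

y = -27*exp(6*x)/70 - cos(2*x)/10 - sin(2*x)/10 + 17*exp(-x)/35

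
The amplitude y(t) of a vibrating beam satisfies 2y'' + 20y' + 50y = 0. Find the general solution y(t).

Divide through by 2: y'' + 10y' + 25y = 0.
Characteristic equation r² + 10r + 25 = 0 has discriminant (10)² - 4·(25) = 0, so r = -5 is a repeated root.
Hence y_h = (C1 + C2*t)*exp(-5*t).

y = C1*exp(-5*t) + C2*t*exp(-5*t)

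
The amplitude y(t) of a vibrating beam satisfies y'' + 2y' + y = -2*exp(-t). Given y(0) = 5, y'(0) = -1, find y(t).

Characteristic equation r² + 2r + 1 = 0 has discriminant (2)² - 4·(1) = 0, so r = -1 is a repeated root.
Hence y_h = (C1 + C2*t)*exp(-t).
Since exp(-t) solves the homogeneous equation (r = -1 is a root of multiplicity 2), multiply the trial by t^2. Try y_p = A*t^2*exp(-t). Substituting into the equation and dividing by exp(-t) gives A = -1, so y_p = -t^2*exp(-t).
General solution: y = C1*exp(-t) - t^2*exp(-t) + C2*t*exp(-t).
Apply the initial conditions: y(0) = C1 = 5 and y'(0) = C2 - C1 = -1. Solving gives C1 = 5, C2 = 4.

y = 5*exp(-t) - t**2*exp(-t) + 4*t*exp(-t)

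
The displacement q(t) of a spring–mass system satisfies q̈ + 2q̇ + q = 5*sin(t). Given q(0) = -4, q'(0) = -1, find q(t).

Characteristic equation r² + 2r + 1 = 0 has discriminant (2)² - 4·(1) = 0, so r = -1 is a repeated root.
Hence q_h = (C1 + C2*t)*exp(-t).
Try q_p = A*cos(t) + B*sin(t). Substituting and equating the coefficients of cos(t) and sin(t) gives A = -5/2, B = 0, so q_p = -5*cos(t)/2.
General solution: q = -5*cos(t)/2 + C1*exp(-t) + C2*t*exp(-t).
Apply the initial conditions: q(0) = -5/2 + C1 = -4 and q'(0) = C2 - C1 = -1. Solving gives C1 = -3/2, C2 = -5/2.

q = -5*cos(t)/2 - 3*exp(-t)/2 - 5*t*exp(-t)/2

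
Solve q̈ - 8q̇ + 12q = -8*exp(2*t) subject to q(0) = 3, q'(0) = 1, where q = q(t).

q = -7*exp(6*t)/4 + 19*exp(2*t)/4 + 2*t*exp(2*t)

Characteristic equation r² - 8r + 12 = 0 factors as (r - 6)(r - 2) = 0, so r = 6, 2.
Hence q_h = C1*exp(6*t) + C2*exp(2*t).
Since exp(2*t) solves the homogeneous equation (r = 2 is a root of multiplicity 1), multiply the trial by t. Try q_p = A*t*exp(2*t). Substituting into the equation and dividing by exp(2*t) gives A = 2, so q_p = 2*t*exp(2*t).
General solution: q = C1*exp(6*t) + C2*exp(2*t) + 2*t*exp(2*t).
Apply the initial conditions: q(0) = C1 + C2 = 3 and q'(0) = 2 + 2*C2 + 6*C1 = 1. Solving gives C1 = -7/4, C2 = 19/4.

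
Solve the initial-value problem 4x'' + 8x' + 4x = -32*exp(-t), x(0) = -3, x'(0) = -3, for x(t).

x = -3*exp(-t) - 6*t*exp(-t) - 4*t**2*exp(-t)

Divide through by 4: x'' + 2x' + x = -8*exp(-t).
Characteristic equation r² + 2r + 1 = 0 has discriminant (2)² - 4·(1) = 0, so r = -1 is a repeated root.
Hence x_h = (C1 + C2*t)*exp(-t).
Since exp(-t) solves the homogeneous equation (r = -1 is a root of multiplicity 2), multiply the trial by t^2. Try x_p = A*t^2*exp(-t). Substituting into the equation and dividing by exp(-t) gives A = -4, so x_p = -4*t^2*exp(-t).
General solution: x = C1*exp(-t) - 4*t^2*exp(-t) + C2*t*exp(-t).
Apply the initial conditions: x(0) = C1 = -3 and x'(0) = C2 - C1 = -3. Solving gives C1 = -3, C2 = -6.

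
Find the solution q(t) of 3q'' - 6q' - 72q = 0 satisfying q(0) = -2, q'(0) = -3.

q = -11*exp(6*t)/10 - 9*exp(-4*t)/10

Divide through by 3: q'' - 2q' - 24q = 0.
Characteristic equation r² - 2r - 24 = 0 factors as (r - 6)(r + 4) = 0, so r = 6, -4.
Hence q_h = C1*exp(6*t) + C2*exp(-4*t).
Apply the initial conditions: q(0) = C1 + C2 = -2 and q'(0) = -4*C2 + 6*C1 = -3. Solving gives C1 = -11/10, C2 = -9/10.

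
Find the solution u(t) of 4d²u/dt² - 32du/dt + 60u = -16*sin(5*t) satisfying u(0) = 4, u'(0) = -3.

u = -77*exp(5*t)/10 - 8*cos(5*t)/85 + 2*sin(5*t)/85 + 401*exp(3*t)/34

Divide through by 4: u'' - 8u' + 15u = -4*sin(5*t).
Characteristic equation r² - 8r + 15 = 0 factors as (r - 5)(r - 3) = 0, so r = 5, 3.
Hence u_h = C1*exp(5*t) + C2*exp(3*t).
Try u_p = A*cos(5*t) + B*sin(5*t). Substituting and equating the coefficients of cos(5t) and sin(5t) gives A = -8/85, B = 2/85, so u_p = -8*cos(5*t)/85 + 2*sin(5*t)/85.
General solution: u = -8*cos(5*t)/85 + 2*sin(5*t)/85 + C1*exp(5*t) + C2*exp(3*t).
Apply the initial conditions: u(0) = -8/85 + C1 + C2 = 4 and u'(0) = 2/17 + 3*C2 + 5*C1 = -3. Solving gives C1 = -77/10, C2 = 401/34.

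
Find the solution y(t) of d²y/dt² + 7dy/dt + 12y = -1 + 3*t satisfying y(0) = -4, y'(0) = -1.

y = -11/48 - 49*exp(-3*t)/3 + t/4 + 201*exp(-4*t)/16

Characteristic equation r² + 7r + 12 = 0 factors as (r + 3)(r + 4) = 0, so r = -3, -4.
Hence y_h = C1*exp(-3*t) + C2*exp(-4*t).
For the particular solution try y_p = A0 + A1*t. Substituting and matching coefficients of each power of t gives A0 = -11/48, A1 = 1/4, so y_p = -11/48 + t/4.
General solution: y = -11/48 + t/4 + C1*exp(-3*t) + C2*exp(-4*t).
Apply the initial conditions: y(0) = -11/48 + C1 + C2 = -4 and y'(0) = 1/4 - 4*C2 - 3*C1 = -1. Solving gives C1 = -49/3, C2 = 201/16.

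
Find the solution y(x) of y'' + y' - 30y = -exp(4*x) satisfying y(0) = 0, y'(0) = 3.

y = -31*exp(-6*x)/110 + exp(4*x)/10 + 2*exp(5*x)/11

Characteristic equation r² + r - 30 = 0 factors as (r + 6)(r - 5) = 0, so r = -6, 5.
Hence y_h = C1*exp(-6*x) + C2*exp(5*x).
Try y_p = A*exp(4*x). Substituting into the equation and dividing by exp(4*x) gives A = 1/10, so y_p = exp(4*x)/10.
General solution: y = exp(4*x)/10 + C1*exp(-6*x) + C2*exp(5*x).
Apply the initial conditions: y(0) = 1/10 + C1 + C2 = 0 and y'(0) = 2/5 - 6*C1 + 5*C2 = 3. Solving gives C1 = -31/110, C2 = 2/11.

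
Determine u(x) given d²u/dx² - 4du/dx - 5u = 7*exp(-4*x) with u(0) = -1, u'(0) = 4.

Characteristic equation r² - 4r - 5 = 0 factors as (r - 5)(r + 1) = 0, so r = 5, -1.
Hence u_h = C1*exp(5*x) + C2*exp(-x).
Try u_p = A*exp(-4*x). Substituting into the equation and dividing by exp(-4*x) gives A = 7/27, so u_p = 7*exp(-4*x)/27.
General solution: u = 7*exp(-4*x)/27 + C1*exp(5*x) + C2*exp(-x).
Apply the initial conditions: u(0) = 7/27 + C1 + C2 = -1 and u'(0) = -28/27 - C2 + 5*C1 = 4. Solving gives C1 = 17/27, C2 = -17/9.

u = -17*exp(-x)/9 + 7*exp(-4*x)/27 + 17*exp(5*x)/27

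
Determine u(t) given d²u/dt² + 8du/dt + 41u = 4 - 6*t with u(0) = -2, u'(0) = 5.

u = 212/1681 - 6*t/41 - 3574*cos(5*t)*exp(-4*t)/1681 - 1129*exp(-4*t)*sin(5*t)/1681

Characteristic equation r² + 8r + 41 = 0 has discriminant (8)² - 4·(41) = -100 < 0, so r = -4 ± 5i.
Hence u_h = C1*cos(5*t)*exp(-4*t) + C2*exp(-4*t)*sin(5*t).
For the particular solution try u_p = A0 + A1*t. Substituting and matching coefficients of each power of t gives A0 = 212/1681, A1 = -6/41, so u_p = 212/1681 - 6*t/41.
General solution: u = 212/1681 - 6*t/41 + C1*cos(5*t)*exp(-4*t) + C2*exp(-4*t)*sin(5*t).
Apply the initial conditions: u(0) = 212/1681 + C1 = -2 and u'(0) = -6/41 - 4*C1 + 5*C2 = 5. Solving gives C1 = -3574/1681, C2 = -1129/1681.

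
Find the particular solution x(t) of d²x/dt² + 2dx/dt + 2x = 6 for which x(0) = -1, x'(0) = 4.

x = 3 - 4*cos(t)*exp(-t)

Characteristic equation r² + 2r + 2 = 0 has discriminant (2)² - 4·(2) = -4 < 0, so r = -1 ± i.
Hence x_h = C1*cos(t)*exp(-t) + C2*exp(-t)*sin(t).
For the particular solution try x_p = A0. Substituting and matching coefficients of each power of t gives A0 = 3, so x_p = 3.
General solution: x = 3 + C1*cos(t)*exp(-t) + C2*exp(-t)*sin(t).
Apply the initial conditions: x(0) = 3 + C1 = -1 and x'(0) = C2 - C1 = 4. Solving gives C1 = -4, C2 = 0.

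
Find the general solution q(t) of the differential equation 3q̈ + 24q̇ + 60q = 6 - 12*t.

Divide through by 3: q'' + 8q' + 20q = 2 - 4*t.
Characteristic equation r² + 8r + 20 = 0 has discriminant (8)² - 4·(20) = -16 < 0, so r = -4 ± 2i.
Hence q_h = C1*cos(2*t)*exp(-4*t) + C2*exp(-4*t)*sin(2*t).
For the particular solution try q_p = A0 + A1*t. Substituting and matching coefficients of each power of t gives A0 = 9/50, A1 = -1/5, so q_p = 9/50 - t/5.

q = 9/50 - t/5 + C1*cos(2*t)*exp(-4*t) + C2*exp(-4*t)*sin(2*t)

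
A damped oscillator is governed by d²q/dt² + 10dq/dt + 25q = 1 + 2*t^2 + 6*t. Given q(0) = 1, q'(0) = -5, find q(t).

q = -23/625 + 2*t**2/25 + 22*t/125 + 648*exp(-5*t)/625 + t*exp(-5*t)/125

Characteristic equation r² + 10r + 25 = 0 has discriminant (10)² - 4·(25) = 0, so r = -5 is a repeated root.
Hence q_h = (C1 + C2*t)*exp(-5*t).
For the particular solution try q_p = A0 + A1*t + A2*t^2. Substituting and matching coefficients of each power of t gives A0 = -23/625, A1 = 22/125, A2 = 2/25, so q_p = -23/625 + 2*t^2/25 + 22*t/125.
General solution: q = -23/625 + 2*t^2/25 + 22*t/125 + C1*exp(-5*t) + C2*t*exp(-5*t).
Apply the initial conditions: q(0) = -23/625 + C1 = 1 and q'(0) = 22/125 + C2 - 5*C1 = -5. Solving gives C1 = 648/625, C2 = 1/125.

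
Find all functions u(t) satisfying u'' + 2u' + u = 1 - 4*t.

Characteristic equation r² + 2r + 1 = 0 has discriminant (2)² - 4·(1) = 0, so r = -1 is a repeated root.
Hence u_h = (C1 + C2*t)*exp(-t).
For the particular solution try u_p = A0 + A1*t. Substituting and matching coefficients of each power of t gives A0 = 9, A1 = -4, so u_p = 9 - 4*t.

u = 9 - 4*t + C1*exp(-t) + C2*t*exp(-t)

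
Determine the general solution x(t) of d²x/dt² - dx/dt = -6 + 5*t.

x = C2 + t - 5*t**2/2 + C1*exp(t)

Characteristic equation r² - r = 0 factors as (r - 1)r = 0, so r = 1, 0.
Hence x_h = C1*exp(t) + C2.
Since 0 is a characteristic root (multiplicity 1), multiply the polynomial trial by t: try x_p = t*(A0 + A1*t). Substituting and matching coefficients of each power of t gives A0 = 1, A1 = -5/2, so x_p = t - 5*t^2/2.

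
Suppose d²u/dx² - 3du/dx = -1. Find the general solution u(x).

Characteristic equation r² - 3r = 0 factors as (r - 3)r = 0, so r = 3, 0.
Hence u_h = C1*exp(3*x) + C2.
Since 0 is a characteristic root (multiplicity 1), multiply the polynomial trial by x: try u_p = A0*x. Substituting and matching coefficients of each power of x gives A0 = 1/3, so u_p = x/3.

u = C2 + x/3 + C1*exp(3*x)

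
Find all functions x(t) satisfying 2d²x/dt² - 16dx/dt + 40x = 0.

Divide through by 2: x'' - 8x' + 20x = 0.
Characteristic equation r² - 8r + 20 = 0 has discriminant (-8)² - 4·(20) = -16 < 0, so r = 4 ± 2i.
Hence x_h = C1*cos(2*t)*exp(4*t) + C2*exp(4*t)*sin(2*t).

x = C1*cos(2*t)*exp(4*t) + C2*exp(4*t)*sin(2*t)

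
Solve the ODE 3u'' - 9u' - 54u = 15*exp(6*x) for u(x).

u = C1*exp(6*x) + C2*exp(-3*x) + 5*x*exp(6*x)/9

Divide through by 3: u'' - 3u' - 18u = 5*exp(6*x).
Characteristic equation r² - 3r - 18 = 0 factors as (r - 6)(r + 3) = 0, so r = 6, -3.
Hence u_h = C1*exp(6*x) + C2*exp(-3*x).
Since exp(6*x) solves the homogeneous equation (r = 6 is a root of multiplicity 1), multiply the trial by x. Try u_p = A*x*exp(6*x). Substituting into the equation and dividing by exp(6*x) gives A = 5/9, so u_p = 5*x*exp(6*x)/9.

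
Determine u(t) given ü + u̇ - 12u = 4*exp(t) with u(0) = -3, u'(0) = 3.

Characteristic equation r² + r - 12 = 0 factors as (r + 4)(r - 3) = 0, so r = -4, 3.
Hence u_h = C1*exp(-4*t) + C2*exp(3*t).
Try u_p = A*exp(t). Substituting into the equation and dividing by exp(t) gives A = -2/5, so u_p = -2*exp(t)/5.
General solution: u = -2*exp(t)/5 + C1*exp(-4*t) + C2*exp(3*t).
Apply the initial conditions: u(0) = -2/5 + C1 + C2 = -3 and u'(0) = -2/5 - 4*C1 + 3*C2 = 3. Solving gives C1 = -8/5, C2 = -1.

u = -exp(3*t) - 8*exp(-4*t)/5 - 2*exp(t)/5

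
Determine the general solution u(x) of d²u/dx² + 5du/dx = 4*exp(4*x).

Characteristic equation r² + 5r = 0 factors as (r + 5)r = 0, so r = -5, 0.
Hence u_h = C1*exp(-5*x) + C2.
Try u_p = A*exp(4*x). Substituting into the equation and dividing by exp(4*x) gives A = 1/9, so u_p = exp(4*x)/9.

u = C2 + exp(4*x)/9 + C1*exp(-5*x)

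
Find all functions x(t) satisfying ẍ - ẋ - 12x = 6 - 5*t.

Characteristic equation r² - r - 12 = 0 factors as (r - 4)(r + 3) = 0, so r = 4, -3.
Hence x_h = C1*exp(4*t) + C2*exp(-3*t).
For the particular solution try x_p = A0 + A1*t. Substituting and matching coefficients of each power of t gives A0 = -77/144, A1 = 5/12, so x_p = -77/144 + 5*t/12.

x = -77/144 + 5*t/12 + C1*exp(4*t) + C2*exp(-3*t)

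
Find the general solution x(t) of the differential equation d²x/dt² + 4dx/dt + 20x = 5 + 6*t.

Characteristic equation r² + 4r + 20 = 0 has discriminant (4)² - 4·(20) = -64 < 0, so r = -2 ± 4i.
Hence x_h = C1*cos(4*t)*exp(-2*t) + C2*exp(-2*t)*sin(4*t).
For the particular solution try x_p = A0 + A1*t. Substituting and matching coefficients of each power of t gives A0 = 19/100, A1 = 3/10, so x_p = 19/100 + 3*t/10.

x = 19/100 + 3*t/10 + C1*cos(4*t)*exp(-2*t) + C2*exp(-2*t)*sin(4*t)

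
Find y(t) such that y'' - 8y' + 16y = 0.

y = C1*exp(4*t) + C2*t*exp(4*t)

Characteristic equation r² - 8r + 16 = 0 has discriminant (-8)² - 4·(16) = 0, so r = 4 is a repeated root.
Hence y_h = (C1 + C2*t)*exp(4*t).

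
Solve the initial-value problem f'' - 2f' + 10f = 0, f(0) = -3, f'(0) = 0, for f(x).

Characteristic equation r² - 2r + 10 = 0 has discriminant (-2)² - 4·(10) = -36 < 0, so r = 1 ± 3i.
Hence f_h = C1*cos(3*x)*exp(x) + C2*exp(x)*sin(3*x).
Apply the initial conditions: f(0) = C1 = -3 and f'(0) = C1 + 3*C2 = 0. Solving gives C1 = -3, C2 = 1.

f = exp(x)*sin(3*x) - 3*cos(3*x)*exp(x)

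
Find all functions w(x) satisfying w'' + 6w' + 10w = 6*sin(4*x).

w = -4*cos(4*x)/17 - sin(4*x)/17 + C1*cos(x)*exp(-3*x) + C2*exp(-3*x)*sin(x)

Characteristic equation r² + 6r + 10 = 0 has discriminant (6)² - 4·(10) = -4 < 0, so r = -3 ± i.
Hence w_h = C1*cos(x)*exp(-3*x) + C2*exp(-3*x)*sin(x).
Try w_p = A*cos(4*x) + B*sin(4*x). Substituting and equating the coefficients of cos(4x) and sin(4x) gives A = -4/17, B = -1/17, so w_p = -4*cos(4*x)/17 - sin(4*x)/17.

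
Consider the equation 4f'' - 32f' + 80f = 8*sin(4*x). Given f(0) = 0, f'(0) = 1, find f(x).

f = sin(4*x)/130 + 4*cos(4*x)/65 - 4*cos(2*x)*exp(4*x)/65 + 79*exp(4*x)*sin(2*x)/130

Divide through by 4: f'' - 8f' + 20f = 2*sin(4*x).
Characteristic equation r² - 8r + 20 = 0 has discriminant (-8)² - 4·(20) = -16 < 0, so r = 4 ± 2i.
Hence f_h = C1*cos(2*x)*exp(4*x) + C2*exp(4*x)*sin(2*x).
Try f_p = A*cos(4*x) + B*sin(4*x). Substituting and equating the coefficients of cos(4x) and sin(4x) gives A = 4/65, B = 1/130, so f_p = sin(4*x)/130 + 4*cos(4*x)/65.
General solution: f = sin(4*x)/130 + 4*cos(4*x)/65 + C1*cos(2*x)*exp(4*x) + C2*exp(4*x)*sin(2*x).
Apply the initial conditions: f(0) = 4/65 + C1 = 0 and f'(0) = 2/65 + 2*C2 + 4*C1 = 1. Solving gives C1 = -4/65, C2 = 79/130.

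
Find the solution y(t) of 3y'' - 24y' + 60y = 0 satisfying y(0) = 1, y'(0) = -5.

Divide through by 3: y'' - 8y' + 20y = 0.
Characteristic equation r² - 8r + 20 = 0 has discriminant (-8)² - 4·(20) = -16 < 0, so r = 4 ± 2i.
Hence y_h = C1*cos(2*t)*exp(4*t) + C2*exp(4*t)*sin(2*t).
Apply the initial conditions: y(0) = C1 = 1 and y'(0) = 2*C2 + 4*C1 = -5. Solving gives C1 = 1, C2 = -9/2.

y = cos(2*t)*exp(4*t) - 9*exp(4*t)*sin(2*t)/2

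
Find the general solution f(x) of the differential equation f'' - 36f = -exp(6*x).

Characteristic equation r² - 36 = 0 factors as (r - 6)(r + 6) = 0, so r = 6, -6.
Hence f_h = C1*exp(6*x) + C2*exp(-6*x).
Since exp(6*x) solves the homogeneous equation (r = 6 is a root of multiplicity 1), multiply the trial by x. Try f_p = A*x*exp(6*x). Substituting into the equation and dividing by exp(6*x) gives A = -1/12, so f_p = -x*exp(6*x)/12.

f = C1*exp(6*x) + C2*exp(-6*x) - x*exp(6*x)/12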